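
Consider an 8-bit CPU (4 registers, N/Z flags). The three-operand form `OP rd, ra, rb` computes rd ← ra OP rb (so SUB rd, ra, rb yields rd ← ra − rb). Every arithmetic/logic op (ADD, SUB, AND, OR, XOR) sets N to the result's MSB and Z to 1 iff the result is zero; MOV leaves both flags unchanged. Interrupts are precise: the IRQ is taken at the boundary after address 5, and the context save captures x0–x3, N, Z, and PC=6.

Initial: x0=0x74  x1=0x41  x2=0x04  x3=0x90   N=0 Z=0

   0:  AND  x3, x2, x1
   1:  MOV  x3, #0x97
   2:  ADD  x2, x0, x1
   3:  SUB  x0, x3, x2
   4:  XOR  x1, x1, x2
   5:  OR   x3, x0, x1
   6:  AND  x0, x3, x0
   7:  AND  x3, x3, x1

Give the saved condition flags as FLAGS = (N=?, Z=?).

FLAGS = (N=1, Z=0)

after  0: x0=0x74 x1=0x41 x2=0x04 x3=0x00  N=0 Z=1
after  1: x0=0x74 x1=0x41 x2=0x04 x3=0x97  N=0 Z=1
after  2: x0=0x74 x1=0x41 x2=0xb5 x3=0x97  N=1 Z=0
after  3: x0=0xe2 x1=0x41 x2=0xb5 x3=0x97  N=1 Z=0
after  4: x0=0xe2 x1=0xf4 x2=0xb5 x3=0x97  N=1 Z=0
after  5: x0=0xe2 x1=0xf4 x2=0xb5 x3=0xf6  N=1 Z=0
-- IRQ taken; context saved, return-PC = 6 --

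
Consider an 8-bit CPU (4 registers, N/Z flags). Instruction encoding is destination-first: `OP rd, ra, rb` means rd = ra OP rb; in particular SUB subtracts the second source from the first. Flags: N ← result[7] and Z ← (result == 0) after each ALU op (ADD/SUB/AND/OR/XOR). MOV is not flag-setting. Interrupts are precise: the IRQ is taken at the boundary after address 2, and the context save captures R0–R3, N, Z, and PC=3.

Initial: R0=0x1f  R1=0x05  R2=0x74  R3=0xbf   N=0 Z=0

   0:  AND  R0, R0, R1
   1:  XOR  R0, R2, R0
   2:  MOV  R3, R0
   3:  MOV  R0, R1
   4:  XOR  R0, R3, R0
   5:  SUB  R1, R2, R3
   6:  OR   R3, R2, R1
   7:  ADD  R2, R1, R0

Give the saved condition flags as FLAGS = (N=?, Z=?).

FLAGS = (N=0, Z=0)

after  0: R0=0x05 R1=0x05 R2=0x74 R3=0xbf  N=0 Z=0
after  1: R0=0x71 R1=0x05 R2=0x74 R3=0xbf  N=0 Z=0
after  2: R0=0x71 R1=0x05 R2=0x74 R3=0x71  N=0 Z=0
-- IRQ taken; context saved, return-PC = 3 --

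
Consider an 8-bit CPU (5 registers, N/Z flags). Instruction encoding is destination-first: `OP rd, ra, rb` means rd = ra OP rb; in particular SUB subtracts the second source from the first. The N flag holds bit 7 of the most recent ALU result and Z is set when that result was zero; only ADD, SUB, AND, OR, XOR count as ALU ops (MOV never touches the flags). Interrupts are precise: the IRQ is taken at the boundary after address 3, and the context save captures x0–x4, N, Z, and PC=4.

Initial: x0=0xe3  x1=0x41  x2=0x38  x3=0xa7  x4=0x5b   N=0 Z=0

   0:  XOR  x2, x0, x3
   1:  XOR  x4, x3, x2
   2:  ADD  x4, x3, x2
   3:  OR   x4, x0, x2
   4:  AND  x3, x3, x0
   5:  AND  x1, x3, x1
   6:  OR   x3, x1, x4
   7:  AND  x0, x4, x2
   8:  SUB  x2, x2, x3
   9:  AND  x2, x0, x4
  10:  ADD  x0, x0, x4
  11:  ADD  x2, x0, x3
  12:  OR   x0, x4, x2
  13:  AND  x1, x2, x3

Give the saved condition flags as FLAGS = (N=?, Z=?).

after  0: x0=0xe3 x1=0x41 x2=0x44 x3=0xa7 x4=0x5b  N=0 Z=0
after  1: x0=0xe3 x1=0x41 x2=0x44 x3=0xa7 x4=0xe3  N=1 Z=0
after  2: x0=0xe3 x1=0x41 x2=0x44 x3=0xa7 x4=0xeb  N=1 Z=0
after  3: x0=0xe3 x1=0x41 x2=0x44 x3=0xa7 x4=0xe7  N=1 Z=0
-- IRQ taken; context saved, return-PC = 4 --

FLAGS = (N=1, Z=0)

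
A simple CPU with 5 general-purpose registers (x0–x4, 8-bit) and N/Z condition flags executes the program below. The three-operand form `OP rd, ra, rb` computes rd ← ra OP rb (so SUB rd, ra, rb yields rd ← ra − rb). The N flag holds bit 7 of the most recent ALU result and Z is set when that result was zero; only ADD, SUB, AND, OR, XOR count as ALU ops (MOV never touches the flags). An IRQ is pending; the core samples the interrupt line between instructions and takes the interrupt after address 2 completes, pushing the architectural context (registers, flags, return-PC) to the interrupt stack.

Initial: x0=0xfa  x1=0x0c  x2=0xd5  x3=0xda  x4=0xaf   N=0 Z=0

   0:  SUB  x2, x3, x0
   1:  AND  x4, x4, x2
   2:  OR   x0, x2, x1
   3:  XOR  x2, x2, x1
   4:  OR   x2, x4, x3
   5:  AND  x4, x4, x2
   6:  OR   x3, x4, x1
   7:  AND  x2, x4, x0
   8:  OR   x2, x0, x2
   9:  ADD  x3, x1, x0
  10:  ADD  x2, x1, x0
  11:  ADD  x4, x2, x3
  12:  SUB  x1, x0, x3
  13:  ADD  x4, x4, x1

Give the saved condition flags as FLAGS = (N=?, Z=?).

FLAGS = (N=1, Z=0)

after  0: x0=0xfa x1=0x0c x2=0xe0 x3=0xda x4=0xaf  N=1 Z=0
after  1: x0=0xfa x1=0x0c x2=0xe0 x3=0xda x4=0xa0  N=1 Z=0
after  2: x0=0xec x1=0x0c x2=0xe0 x3=0xda x4=0xa0  N=1 Z=0
-- IRQ taken; context saved, return-PC = 3 --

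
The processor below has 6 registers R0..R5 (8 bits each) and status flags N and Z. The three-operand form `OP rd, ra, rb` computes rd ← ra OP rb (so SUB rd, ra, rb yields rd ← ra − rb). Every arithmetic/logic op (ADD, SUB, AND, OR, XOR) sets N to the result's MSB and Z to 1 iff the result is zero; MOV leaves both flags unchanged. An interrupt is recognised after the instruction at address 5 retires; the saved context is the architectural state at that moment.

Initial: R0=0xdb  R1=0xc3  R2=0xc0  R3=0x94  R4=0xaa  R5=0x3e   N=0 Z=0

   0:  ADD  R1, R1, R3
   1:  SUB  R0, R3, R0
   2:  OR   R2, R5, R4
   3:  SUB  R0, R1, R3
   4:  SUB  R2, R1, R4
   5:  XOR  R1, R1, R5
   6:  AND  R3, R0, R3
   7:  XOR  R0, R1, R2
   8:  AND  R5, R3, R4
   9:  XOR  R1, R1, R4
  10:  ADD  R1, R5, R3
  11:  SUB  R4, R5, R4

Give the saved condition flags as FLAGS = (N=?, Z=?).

FLAGS = (N=0, Z=0)

after  0: R0=0xdb R1=0x57 R2=0xc0 R3=0x94 R4=0xaa R5=0x3e  N=0 Z=0
after  1: R0=0xb9 R1=0x57 R2=0xc0 R3=0x94 R4=0xaa R5=0x3e  N=1 Z=0
after  2: R0=0xb9 R1=0x57 R2=0xbe R3=0x94 R4=0xaa R5=0x3e  N=1 Z=0
after  3: R0=0xc3 R1=0x57 R2=0xbe R3=0x94 R4=0xaa R5=0x3e  N=1 Z=0
after  4: R0=0xc3 R1=0x57 R2=0xad R3=0x94 R4=0xaa R5=0x3e  N=1 Z=0
after  5: R0=0xc3 R1=0x69 R2=0xad R3=0x94 R4=0xaa R5=0x3e  N=0 Z=0
-- IRQ taken; context saved, return-PC = 6 --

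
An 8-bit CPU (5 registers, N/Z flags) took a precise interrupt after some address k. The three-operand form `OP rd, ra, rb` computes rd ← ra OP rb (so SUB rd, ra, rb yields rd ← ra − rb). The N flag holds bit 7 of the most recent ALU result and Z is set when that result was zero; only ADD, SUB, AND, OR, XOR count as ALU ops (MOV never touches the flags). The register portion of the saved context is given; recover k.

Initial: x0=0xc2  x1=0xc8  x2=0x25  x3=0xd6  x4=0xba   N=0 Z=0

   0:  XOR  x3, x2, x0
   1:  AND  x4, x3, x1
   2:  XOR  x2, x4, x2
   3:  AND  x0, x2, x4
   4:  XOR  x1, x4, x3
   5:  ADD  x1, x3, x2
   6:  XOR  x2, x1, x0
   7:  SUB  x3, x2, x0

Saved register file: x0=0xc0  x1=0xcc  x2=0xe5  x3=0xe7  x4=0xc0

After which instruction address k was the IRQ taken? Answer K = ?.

K = 5

after  0: x0=0xc2 x1=0xc8 x2=0x25 x3=0xe7 x4=0xba  N=1 Z=0
after  1: x0=0xc2 x1=0xc8 x2=0x25 x3=0xe7 x4=0xc0  N=1 Z=0
after  2: x0=0xc2 x1=0xc8 x2=0xe5 x3=0xe7 x4=0xc0  N=1 Z=0
after  3: x0=0xc0 x1=0xc8 x2=0xe5 x3=0xe7 x4=0xc0  N=1 Z=0
after  4: x0=0xc0 x1=0x27 x2=0xe5 x3=0xe7 x4=0xc0  N=0 Z=0
after  5: x0=0xc0 x1=0xcc x2=0xe5 x3=0xe7 x4=0xc0  N=1 Z=0
-- IRQ taken; context saved, return-PC = 6 --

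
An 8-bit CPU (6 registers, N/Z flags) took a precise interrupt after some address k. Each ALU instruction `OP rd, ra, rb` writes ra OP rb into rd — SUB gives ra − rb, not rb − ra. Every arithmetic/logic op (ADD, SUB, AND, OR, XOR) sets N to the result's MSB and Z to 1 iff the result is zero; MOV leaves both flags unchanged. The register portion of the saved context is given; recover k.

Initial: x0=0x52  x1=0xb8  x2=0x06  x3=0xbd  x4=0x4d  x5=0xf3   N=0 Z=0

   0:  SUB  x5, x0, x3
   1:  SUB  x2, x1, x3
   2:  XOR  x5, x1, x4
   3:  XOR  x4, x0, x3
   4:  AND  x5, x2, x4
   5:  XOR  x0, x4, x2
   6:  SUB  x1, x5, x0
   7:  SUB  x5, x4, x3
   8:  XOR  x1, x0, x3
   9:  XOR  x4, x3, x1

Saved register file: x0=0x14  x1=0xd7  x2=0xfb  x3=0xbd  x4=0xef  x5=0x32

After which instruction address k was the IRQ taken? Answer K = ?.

K = 7

after  0: x0=0x52 x1=0xb8 x2=0x06 x3=0xbd x4=0x4d x5=0x95  N=1 Z=0
after  1: x0=0x52 x1=0xb8 x2=0xfb x3=0xbd x4=0x4d x5=0x95  N=1 Z=0
after  2: x0=0x52 x1=0xb8 x2=0xfb x3=0xbd x4=0x4d x5=0xf5  N=1 Z=0
after  3: x0=0x52 x1=0xb8 x2=0xfb x3=0xbd x4=0xef x5=0xf5  N=1 Z=0
after  4: x0=0x52 x1=0xb8 x2=0xfb x3=0xbd x4=0xef x5=0xeb  N=1 Z=0
after  5: x0=0x14 x1=0xb8 x2=0xfb x3=0xbd x4=0xef x5=0xeb  N=0 Z=0
after  6: x0=0x14 x1=0xd7 x2=0xfb x3=0xbd x4=0xef x5=0xeb  N=1 Z=0
after  7: x0=0x14 x1=0xd7 x2=0xfb x3=0xbd x4=0xef x5=0x32  N=0 Z=0
-- IRQ taken; context saved, return-PC = 8 --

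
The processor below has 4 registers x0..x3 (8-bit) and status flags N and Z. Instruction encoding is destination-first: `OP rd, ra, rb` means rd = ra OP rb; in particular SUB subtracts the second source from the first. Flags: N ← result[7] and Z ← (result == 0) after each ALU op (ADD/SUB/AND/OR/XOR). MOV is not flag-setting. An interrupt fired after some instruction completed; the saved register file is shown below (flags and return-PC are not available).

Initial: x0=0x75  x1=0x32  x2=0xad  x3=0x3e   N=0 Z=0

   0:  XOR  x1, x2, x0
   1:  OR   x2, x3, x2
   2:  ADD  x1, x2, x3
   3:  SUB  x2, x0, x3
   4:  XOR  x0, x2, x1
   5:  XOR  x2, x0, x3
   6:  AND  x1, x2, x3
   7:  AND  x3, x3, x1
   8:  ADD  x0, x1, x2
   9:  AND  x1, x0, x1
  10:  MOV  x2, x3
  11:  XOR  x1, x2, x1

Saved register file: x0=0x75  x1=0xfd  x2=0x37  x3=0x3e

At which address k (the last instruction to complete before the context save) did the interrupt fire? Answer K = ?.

after  0: x0=0x75 x1=0xd8 x2=0xad x3=0x3e  N=1 Z=0
after  1: x0=0x75 x1=0xd8 x2=0xbf x3=0x3e  N=1 Z=0
after  2: x0=0x75 x1=0xfd x2=0xbf x3=0x3e  N=1 Z=0
after  3: x0=0x75 x1=0xfd x2=0x37 x3=0x3e  N=0 Z=0
-- IRQ taken; context saved, return-PC = 4 --

K = 3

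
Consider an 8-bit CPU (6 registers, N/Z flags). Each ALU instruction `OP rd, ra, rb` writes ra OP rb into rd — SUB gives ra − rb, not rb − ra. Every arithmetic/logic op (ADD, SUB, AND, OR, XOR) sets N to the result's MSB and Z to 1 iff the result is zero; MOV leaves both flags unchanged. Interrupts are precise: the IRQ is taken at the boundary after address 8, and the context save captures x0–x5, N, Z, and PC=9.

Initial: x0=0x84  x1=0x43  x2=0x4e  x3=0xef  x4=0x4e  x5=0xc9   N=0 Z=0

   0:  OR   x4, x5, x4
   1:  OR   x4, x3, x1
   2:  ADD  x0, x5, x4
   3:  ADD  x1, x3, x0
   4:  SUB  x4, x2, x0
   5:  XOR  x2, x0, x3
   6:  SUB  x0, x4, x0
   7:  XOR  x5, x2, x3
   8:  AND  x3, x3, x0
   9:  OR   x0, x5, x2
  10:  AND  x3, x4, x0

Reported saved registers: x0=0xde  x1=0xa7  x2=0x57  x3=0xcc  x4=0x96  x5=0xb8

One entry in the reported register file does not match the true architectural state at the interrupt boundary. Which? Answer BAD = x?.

BAD = x3

after  0: x0=0x84 x1=0x43 x2=0x4e x3=0xef x4=0xcf x5=0xc9  N=1 Z=0
after  1: x0=0x84 x1=0x43 x2=0x4e x3=0xef x4=0xef x5=0xc9  N=1 Z=0
after  2: x0=0xb8 x1=0x43 x2=0x4e x3=0xef x4=0xef x5=0xc9  N=1 Z=0
after  3: x0=0xb8 x1=0xa7 x2=0x4e x3=0xef x4=0xef x5=0xc9  N=1 Z=0
after  4: x0=0xb8 x1=0xa7 x2=0x4e x3=0xef x4=0x96 x5=0xc9  N=1 Z=0
after  5: x0=0xb8 x1=0xa7 x2=0x57 x3=0xef x4=0x96 x5=0xc9  N=0 Z=0
after  6: x0=0xde x1=0xa7 x2=0x57 x3=0xef x4=0x96 x5=0xc9  N=1 Z=0
after  7: x0=0xde x1=0xa7 x2=0x57 x3=0xef x4=0x96 x5=0xb8  N=1 Z=0
after  8: x0=0xde x1=0xa7 x2=0x57 x3=0xce x4=0x96 x5=0xb8  N=1 Z=0
-- IRQ taken; context saved, return-PC = 9 --
mismatch: x3: reported 0xcc vs actual 0xce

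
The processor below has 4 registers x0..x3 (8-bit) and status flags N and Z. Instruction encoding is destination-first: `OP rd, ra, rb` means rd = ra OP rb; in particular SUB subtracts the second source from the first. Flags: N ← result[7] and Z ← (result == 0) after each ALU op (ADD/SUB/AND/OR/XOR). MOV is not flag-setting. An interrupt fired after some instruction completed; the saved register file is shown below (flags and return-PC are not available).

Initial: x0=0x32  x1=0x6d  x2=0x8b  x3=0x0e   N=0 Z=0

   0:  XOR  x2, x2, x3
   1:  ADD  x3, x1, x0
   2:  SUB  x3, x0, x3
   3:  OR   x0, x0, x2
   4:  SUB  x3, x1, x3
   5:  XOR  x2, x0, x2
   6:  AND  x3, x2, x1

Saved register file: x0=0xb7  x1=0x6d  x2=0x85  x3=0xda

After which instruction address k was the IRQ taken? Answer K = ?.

after  0: x0=0x32 x1=0x6d x2=0x85 x3=0x0e  N=1 Z=0
after  1: x0=0x32 x1=0x6d x2=0x85 x3=0x9f  N=1 Z=0
after  2: x0=0x32 x1=0x6d x2=0x85 x3=0x93  N=1 Z=0
after  3: x0=0xb7 x1=0x6d x2=0x85 x3=0x93  N=1 Z=0
after  4: x0=0xb7 x1=0x6d x2=0x85 x3=0xda  N=1 Z=0
-- IRQ taken; context saved, return-PC = 5 --

K = 4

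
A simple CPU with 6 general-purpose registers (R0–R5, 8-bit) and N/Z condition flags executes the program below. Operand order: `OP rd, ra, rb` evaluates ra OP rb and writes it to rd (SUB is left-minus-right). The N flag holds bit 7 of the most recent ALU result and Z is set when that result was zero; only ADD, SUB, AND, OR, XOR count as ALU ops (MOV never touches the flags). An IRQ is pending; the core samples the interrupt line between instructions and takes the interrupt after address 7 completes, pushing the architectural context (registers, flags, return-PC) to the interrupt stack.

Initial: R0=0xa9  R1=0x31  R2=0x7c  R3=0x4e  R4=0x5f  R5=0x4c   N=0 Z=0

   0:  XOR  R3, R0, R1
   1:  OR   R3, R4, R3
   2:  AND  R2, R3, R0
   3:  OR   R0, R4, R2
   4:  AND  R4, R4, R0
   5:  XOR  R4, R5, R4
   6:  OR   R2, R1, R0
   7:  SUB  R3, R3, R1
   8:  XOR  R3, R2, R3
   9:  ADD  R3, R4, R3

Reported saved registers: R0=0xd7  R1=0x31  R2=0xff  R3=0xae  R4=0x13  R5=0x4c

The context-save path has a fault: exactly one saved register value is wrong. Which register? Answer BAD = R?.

BAD = R0

after  0: R0=0xa9 R1=0x31 R2=0x7c R3=0x98 R4=0x5f R5=0x4c  N=1 Z=0
after  1: R0=0xa9 R1=0x31 R2=0x7c R3=0xdf R4=0x5f R5=0x4c  N=1 Z=0
after  2: R0=0xa9 R1=0x31 R2=0x89 R3=0xdf R4=0x5f R5=0x4c  N=1 Z=0
after  3: R0=0xdf R1=0x31 R2=0x89 R3=0xdf R4=0x5f R5=0x4c  N=1 Z=0
after  4: R0=0xdf R1=0x31 R2=0x89 R3=0xdf R4=0x5f R5=0x4c  N=0 Z=0
after  5: R0=0xdf R1=0x31 R2=0x89 R3=0xdf R4=0x13 R5=0x4c  N=0 Z=0
after  6: R0=0xdf R1=0x31 R2=0xff R3=0xdf R4=0x13 R5=0x4c  N=1 Z=0
after  7: R0=0xdf R1=0x31 R2=0xff R3=0xae R4=0x13 R5=0x4c  N=1 Z=0
-- IRQ taken; context saved, return-PC = 8 --
mismatch: R0: reported 0xd7 vs actual 0xdf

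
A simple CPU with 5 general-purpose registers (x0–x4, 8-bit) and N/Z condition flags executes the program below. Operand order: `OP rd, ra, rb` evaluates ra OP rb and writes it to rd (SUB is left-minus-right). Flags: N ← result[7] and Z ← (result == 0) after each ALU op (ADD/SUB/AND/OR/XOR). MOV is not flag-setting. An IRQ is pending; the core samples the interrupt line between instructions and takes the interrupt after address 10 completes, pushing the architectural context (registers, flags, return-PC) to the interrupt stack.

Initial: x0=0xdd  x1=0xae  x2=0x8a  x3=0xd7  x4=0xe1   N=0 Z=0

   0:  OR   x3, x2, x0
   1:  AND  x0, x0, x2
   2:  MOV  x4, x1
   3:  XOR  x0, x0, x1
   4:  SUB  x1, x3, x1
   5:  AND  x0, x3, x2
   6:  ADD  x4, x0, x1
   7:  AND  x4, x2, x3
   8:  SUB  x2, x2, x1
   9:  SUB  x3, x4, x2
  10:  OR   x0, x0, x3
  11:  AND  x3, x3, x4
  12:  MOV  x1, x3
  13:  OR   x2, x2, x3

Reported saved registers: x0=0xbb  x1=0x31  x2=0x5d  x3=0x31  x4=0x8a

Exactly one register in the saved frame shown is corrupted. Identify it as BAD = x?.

after  0: x0=0xdd x1=0xae x2=0x8a x3=0xdf x4=0xe1  N=1 Z=0
after  1: x0=0x88 x1=0xae x2=0x8a x3=0xdf x4=0xe1  N=1 Z=0
after  2: x0=0x88 x1=0xae x2=0x8a x3=0xdf x4=0xae  N=1 Z=0
after  3: x0=0x26 x1=0xae x2=0x8a x3=0xdf x4=0xae  N=0 Z=0
after  4: x0=0x26 x1=0x31 x2=0x8a x3=0xdf x4=0xae  N=0 Z=0
after  5: x0=0x8a x1=0x31 x2=0x8a x3=0xdf x4=0xae  N=1 Z=0
after  6: x0=0x8a x1=0x31 x2=0x8a x3=0xdf x4=0xbb  N=1 Z=0
after  7: x0=0x8a x1=0x31 x2=0x8a x3=0xdf x4=0x8a  N=1 Z=0
after  8: x0=0x8a x1=0x31 x2=0x59 x3=0xdf x4=0x8a  N=0 Z=0
after  9: x0=0x8a x1=0x31 x2=0x59 x3=0x31 x4=0x8a  N=0 Z=0
after 10: x0=0xbb x1=0x31 x2=0x59 x3=0x31 x4=0x8a  N=1 Z=0
-- IRQ taken; context saved, return-PC = 11 --
mismatch: x2: reported 0x5d vs actual 0x59

BAD = x2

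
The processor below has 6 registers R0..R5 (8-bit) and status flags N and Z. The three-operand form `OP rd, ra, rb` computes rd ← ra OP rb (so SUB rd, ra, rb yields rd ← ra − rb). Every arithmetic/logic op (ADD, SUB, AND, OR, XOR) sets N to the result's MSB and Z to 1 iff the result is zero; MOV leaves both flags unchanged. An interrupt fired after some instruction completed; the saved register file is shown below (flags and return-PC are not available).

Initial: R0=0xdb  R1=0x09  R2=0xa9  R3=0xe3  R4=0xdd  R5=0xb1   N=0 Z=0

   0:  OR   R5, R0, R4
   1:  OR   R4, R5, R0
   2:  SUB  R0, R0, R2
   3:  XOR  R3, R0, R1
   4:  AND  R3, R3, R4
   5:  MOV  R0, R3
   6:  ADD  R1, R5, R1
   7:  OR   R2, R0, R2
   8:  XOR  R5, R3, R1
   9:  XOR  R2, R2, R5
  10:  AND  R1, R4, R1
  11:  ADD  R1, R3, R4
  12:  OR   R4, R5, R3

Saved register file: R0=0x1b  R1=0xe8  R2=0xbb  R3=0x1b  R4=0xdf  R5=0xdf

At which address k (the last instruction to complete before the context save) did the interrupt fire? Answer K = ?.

after  0: R0=0xdb R1=0x09 R2=0xa9 R3=0xe3 R4=0xdd R5=0xdf  N=1 Z=0
after  1: R0=0xdb R1=0x09 R2=0xa9 R3=0xe3 R4=0xdf R5=0xdf  N=1 Z=0
after  2: R0=0x32 R1=0x09 R2=0xa9 R3=0xe3 R4=0xdf R5=0xdf  N=0 Z=0
after  3: R0=0x32 R1=0x09 R2=0xa9 R3=0x3b R4=0xdf R5=0xdf  N=0 Z=0
after  4: R0=0x32 R1=0x09 R2=0xa9 R3=0x1b R4=0xdf R5=0xdf  N=0 Z=0
after  5: R0=0x1b R1=0x09 R2=0xa9 R3=0x1b R4=0xdf R5=0xdf  N=0 Z=0
after  6: R0=0x1b R1=0xe8 R2=0xa9 R3=0x1b R4=0xdf R5=0xdf  N=1 Z=0
after  7: R0=0x1b R1=0xe8 R2=0xbb R3=0x1b R4=0xdf R5=0xdf  N=1 Z=0
-- IRQ taken; context saved, return-PC = 8 --

K = 7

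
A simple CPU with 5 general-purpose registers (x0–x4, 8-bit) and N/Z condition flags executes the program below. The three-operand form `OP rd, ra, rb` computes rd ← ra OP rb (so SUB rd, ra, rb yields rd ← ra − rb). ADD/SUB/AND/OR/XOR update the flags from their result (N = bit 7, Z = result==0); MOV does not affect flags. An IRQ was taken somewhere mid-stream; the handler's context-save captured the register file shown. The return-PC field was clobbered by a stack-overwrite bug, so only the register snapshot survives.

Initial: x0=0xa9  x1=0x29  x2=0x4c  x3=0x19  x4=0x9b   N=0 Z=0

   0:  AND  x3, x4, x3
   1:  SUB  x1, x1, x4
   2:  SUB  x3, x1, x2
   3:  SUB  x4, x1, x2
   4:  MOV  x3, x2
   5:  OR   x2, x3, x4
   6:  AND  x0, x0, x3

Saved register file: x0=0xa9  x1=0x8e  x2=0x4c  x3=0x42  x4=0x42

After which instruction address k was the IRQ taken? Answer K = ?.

K = 3

after  0: x0=0xa9 x1=0x29 x2=0x4c x3=0x19 x4=0x9b  N=0 Z=0
after  1: x0=0xa9 x1=0x8e x2=0x4c x3=0x19 x4=0x9b  N=1 Z=0
after  2: x0=0xa9 x1=0x8e x2=0x4c x3=0x42 x4=0x9b  N=0 Z=0
after  3: x0=0xa9 x1=0x8e x2=0x4c x3=0x42 x4=0x42  N=0 Z=0
-- IRQ taken; context saved, return-PC = 4 --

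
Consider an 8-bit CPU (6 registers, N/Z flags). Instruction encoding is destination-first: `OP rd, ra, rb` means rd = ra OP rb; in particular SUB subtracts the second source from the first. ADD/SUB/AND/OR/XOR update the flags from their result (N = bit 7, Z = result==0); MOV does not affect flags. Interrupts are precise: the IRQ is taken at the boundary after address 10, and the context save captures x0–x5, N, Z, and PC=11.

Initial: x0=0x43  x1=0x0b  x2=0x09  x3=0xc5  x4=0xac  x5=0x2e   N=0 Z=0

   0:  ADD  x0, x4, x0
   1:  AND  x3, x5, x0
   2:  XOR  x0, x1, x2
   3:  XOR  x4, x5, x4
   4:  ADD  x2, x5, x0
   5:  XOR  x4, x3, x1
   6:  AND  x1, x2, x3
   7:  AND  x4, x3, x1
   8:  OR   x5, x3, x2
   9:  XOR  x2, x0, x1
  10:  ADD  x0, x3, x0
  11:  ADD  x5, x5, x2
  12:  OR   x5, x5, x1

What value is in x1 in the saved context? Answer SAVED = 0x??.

SAVED = 0x20

after  0: x0=0xef x1=0x0b x2=0x09 x3=0xc5 x4=0xac x5=0x2e  N=1 Z=0
after  1: x0=0xef x1=0x0b x2=0x09 x3=0x2e x4=0xac x5=0x2e  N=0 Z=0
after  2: x0=0x02 x1=0x0b x2=0x09 x3=0x2e x4=0xac x5=0x2e  N=0 Z=0
after  3: x0=0x02 x1=0x0b x2=0x09 x3=0x2e x4=0x82 x5=0x2e  N=1 Z=0
after  4: x0=0x02 x1=0x0b x2=0x30 x3=0x2e x4=0x82 x5=0x2e  N=0 Z=0
after  5: x0=0x02 x1=0x0b x2=0x30 x3=0x2e x4=0x25 x5=0x2e  N=0 Z=0
after  6: x0=0x02 x1=0x20 x2=0x30 x3=0x2e x4=0x25 x5=0x2e  N=0 Z=0
after  7: x0=0x02 x1=0x20 x2=0x30 x3=0x2e x4=0x20 x5=0x2e  N=0 Z=0
after  8: x0=0x02 x1=0x20 x2=0x30 x3=0x2e x4=0x20 x5=0x3e  N=0 Z=0
after  9: x0=0x02 x1=0x20 x2=0x22 x3=0x2e x4=0x20 x5=0x3e  N=0 Z=0
after 10: x0=0x30 x1=0x20 x2=0x22 x3=0x2e x4=0x20 x5=0x3e  N=0 Z=0
-- IRQ taken; context saved, return-PC = 11 --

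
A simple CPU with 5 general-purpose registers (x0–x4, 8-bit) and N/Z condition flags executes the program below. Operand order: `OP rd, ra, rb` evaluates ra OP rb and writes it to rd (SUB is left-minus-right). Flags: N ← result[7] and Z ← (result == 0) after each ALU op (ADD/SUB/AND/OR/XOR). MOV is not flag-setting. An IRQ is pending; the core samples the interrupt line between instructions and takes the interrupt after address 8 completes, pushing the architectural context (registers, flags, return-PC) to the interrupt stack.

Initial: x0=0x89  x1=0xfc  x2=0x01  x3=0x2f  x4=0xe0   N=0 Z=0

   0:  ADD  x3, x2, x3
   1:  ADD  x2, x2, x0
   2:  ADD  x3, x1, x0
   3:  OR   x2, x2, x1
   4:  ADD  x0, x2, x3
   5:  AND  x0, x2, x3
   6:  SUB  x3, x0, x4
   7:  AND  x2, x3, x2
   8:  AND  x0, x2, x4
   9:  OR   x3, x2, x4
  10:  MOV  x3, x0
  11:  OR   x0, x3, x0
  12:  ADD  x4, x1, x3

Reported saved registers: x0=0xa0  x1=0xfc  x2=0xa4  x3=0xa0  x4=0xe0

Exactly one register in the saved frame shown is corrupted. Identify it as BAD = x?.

after  0: x0=0x89 x1=0xfc x2=0x01 x3=0x30 x4=0xe0  N=0 Z=0
after  1: x0=0x89 x1=0xfc x2=0x8a x3=0x30 x4=0xe0  N=1 Z=0
after  2: x0=0x89 x1=0xfc x2=0x8a x3=0x85 x4=0xe0  N=1 Z=0
after  3: x0=0x89 x1=0xfc x2=0xfe x3=0x85 x4=0xe0  N=1 Z=0
after  4: x0=0x83 x1=0xfc x2=0xfe x3=0x85 x4=0xe0  N=1 Z=0
after  5: x0=0x84 x1=0xfc x2=0xfe x3=0x85 x4=0xe0  N=1 Z=0
after  6: x0=0x84 x1=0xfc x2=0xfe x3=0xa4 x4=0xe0  N=1 Z=0
after  7: x0=0x84 x1=0xfc x2=0xa4 x3=0xa4 x4=0xe0  N=1 Z=0
after  8: x0=0xa0 x1=0xfc x2=0xa4 x3=0xa4 x4=0xe0  N=1 Z=0
-- IRQ taken; context saved, return-PC = 9 --
mismatch: x3: reported 0xa0 vs actual 0xa4

BAD = x3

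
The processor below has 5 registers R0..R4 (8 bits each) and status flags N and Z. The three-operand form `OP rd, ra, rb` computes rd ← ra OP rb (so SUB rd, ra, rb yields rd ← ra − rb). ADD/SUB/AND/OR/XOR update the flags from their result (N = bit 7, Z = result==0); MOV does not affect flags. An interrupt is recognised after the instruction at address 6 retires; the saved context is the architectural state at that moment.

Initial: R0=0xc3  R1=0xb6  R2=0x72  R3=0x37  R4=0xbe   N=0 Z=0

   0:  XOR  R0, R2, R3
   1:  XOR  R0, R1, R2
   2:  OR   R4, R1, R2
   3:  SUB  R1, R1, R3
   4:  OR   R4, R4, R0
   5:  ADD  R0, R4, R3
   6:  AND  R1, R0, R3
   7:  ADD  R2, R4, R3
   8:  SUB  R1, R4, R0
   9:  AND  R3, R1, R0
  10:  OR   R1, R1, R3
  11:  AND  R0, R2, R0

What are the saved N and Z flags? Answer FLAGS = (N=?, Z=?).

FLAGS = (N=0, Z=0)

after  0: R0=0x45 R1=0xb6 R2=0x72 R3=0x37 R4=0xbe  N=0 Z=0
after  1: R0=0xc4 R1=0xb6 R2=0x72 R3=0x37 R4=0xbe  N=1 Z=0
after  2: R0=0xc4 R1=0xb6 R2=0x72 R3=0x37 R4=0xf6  N=1 Z=0
after  3: R0=0xc4 R1=0x7f R2=0x72 R3=0x37 R4=0xf6  N=0 Z=0
after  4: R0=0xc4 R1=0x7f R2=0x72 R3=0x37 R4=0xf6  N=1 Z=0
after  5: R0=0x2d R1=0x7f R2=0x72 R3=0x37 R4=0xf6  N=0 Z=0
after  6: R0=0x2d R1=0x25 R2=0x72 R3=0x37 R4=0xf6  N=0 Z=0
-- IRQ taken; context saved, return-PC = 7 --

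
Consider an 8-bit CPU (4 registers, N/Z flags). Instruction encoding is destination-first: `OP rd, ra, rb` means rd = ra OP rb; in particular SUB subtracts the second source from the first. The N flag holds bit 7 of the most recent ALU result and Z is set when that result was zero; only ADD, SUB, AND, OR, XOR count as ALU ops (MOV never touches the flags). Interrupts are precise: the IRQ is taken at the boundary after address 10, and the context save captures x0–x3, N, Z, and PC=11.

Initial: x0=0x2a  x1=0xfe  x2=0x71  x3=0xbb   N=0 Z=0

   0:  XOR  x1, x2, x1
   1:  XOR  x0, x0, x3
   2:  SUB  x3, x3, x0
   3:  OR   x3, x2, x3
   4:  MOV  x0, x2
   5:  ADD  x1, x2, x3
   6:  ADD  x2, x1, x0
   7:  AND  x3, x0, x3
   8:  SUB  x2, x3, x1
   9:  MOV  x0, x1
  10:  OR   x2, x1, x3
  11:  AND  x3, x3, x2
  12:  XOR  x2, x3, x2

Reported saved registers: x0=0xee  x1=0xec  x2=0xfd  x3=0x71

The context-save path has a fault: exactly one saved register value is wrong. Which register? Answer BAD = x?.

BAD = x0

after  0: x0=0x2a x1=0x8f x2=0x71 x3=0xbb  N=1 Z=0
after  1: x0=0x91 x1=0x8f x2=0x71 x3=0xbb  N=1 Z=0
after  2: x0=0x91 x1=0x8f x2=0x71 x3=0x2a  N=0 Z=0
after  3: x0=0x91 x1=0x8f x2=0x71 x3=0x7b  N=0 Z=0
after  4: x0=0x71 x1=0x8f x2=0x71 x3=0x7b  N=0 Z=0
after  5: x0=0x71 x1=0xec x2=0x71 x3=0x7b  N=1 Z=0
after  6: x0=0x71 x1=0xec x2=0x5d x3=0x7b  N=0 Z=0
after  7: x0=0x71 x1=0xec x2=0x5d x3=0x71  N=0 Z=0
after  8: x0=0x71 x1=0xec x2=0x85 x3=0x71  N=1 Z=0
after  9: x0=0xec x1=0xec x2=0x85 x3=0x71  N=1 Z=0
after 10: x0=0xec x1=0xec x2=0xfd x3=0x71  N=1 Z=0
-- IRQ taken; context saved, return-PC = 11 --
mismatch: x0: reported 0xee vs actual 0xec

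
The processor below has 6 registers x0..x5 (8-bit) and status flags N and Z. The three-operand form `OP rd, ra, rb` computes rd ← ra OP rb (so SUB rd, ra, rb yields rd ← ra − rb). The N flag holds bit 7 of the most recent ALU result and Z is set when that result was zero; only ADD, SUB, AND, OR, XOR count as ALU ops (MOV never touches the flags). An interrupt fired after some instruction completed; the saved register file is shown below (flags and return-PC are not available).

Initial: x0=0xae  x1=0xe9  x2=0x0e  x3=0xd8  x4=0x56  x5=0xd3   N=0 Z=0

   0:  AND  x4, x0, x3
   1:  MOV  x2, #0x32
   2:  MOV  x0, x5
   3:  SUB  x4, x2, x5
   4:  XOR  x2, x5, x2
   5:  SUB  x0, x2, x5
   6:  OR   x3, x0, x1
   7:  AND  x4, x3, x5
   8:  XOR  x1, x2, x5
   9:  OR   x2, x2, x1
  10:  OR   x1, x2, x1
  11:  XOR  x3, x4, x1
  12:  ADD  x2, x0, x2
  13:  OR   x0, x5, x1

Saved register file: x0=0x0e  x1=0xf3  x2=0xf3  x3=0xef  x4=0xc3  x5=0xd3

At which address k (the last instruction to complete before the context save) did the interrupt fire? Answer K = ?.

K = 10

after  0: x0=0xae x1=0xe9 x2=0x0e x3=0xd8 x4=0x88 x5=0xd3  N=1 Z=0
after  1: x0=0xae x1=0xe9 x2=0x32 x3=0xd8 x4=0x88 x5=0xd3  N=1 Z=0
after  2: x0=0xd3 x1=0xe9 x2=0x32 x3=0xd8 x4=0x88 x5=0xd3  N=1 Z=0
after  3: x0=0xd3 x1=0xe9 x2=0x32 x3=0xd8 x4=0x5f x5=0xd3  N=0 Z=0
after  4: x0=0xd3 x1=0xe9 x2=0xe1 x3=0xd8 x4=0x5f x5=0xd3  N=1 Z=0
after  5: x0=0x0e x1=0xe9 x2=0xe1 x3=0xd8 x4=0x5f x5=0xd3  N=0 Z=0
after  6: x0=0x0e x1=0xe9 x2=0xe1 x3=0xef x4=0x5f x5=0xd3  N=1 Z=0
after  7: x0=0x0e x1=0xe9 x2=0xe1 x3=0xef x4=0xc3 x5=0xd3  N=1 Z=0
after  8: x0=0x0e x1=0x32 x2=0xe1 x3=0xef x4=0xc3 x5=0xd3  N=0 Z=0
after  9: x0=0x0e x1=0x32 x2=0xf3 x3=0xef x4=0xc3 x5=0xd3  N=1 Z=0
after 10: x0=0x0e x1=0xf3 x2=0xf3 x3=0xef x4=0xc3 x5=0xd3  N=1 Z=0
-- IRQ taken; context saved, return-PC = 11 --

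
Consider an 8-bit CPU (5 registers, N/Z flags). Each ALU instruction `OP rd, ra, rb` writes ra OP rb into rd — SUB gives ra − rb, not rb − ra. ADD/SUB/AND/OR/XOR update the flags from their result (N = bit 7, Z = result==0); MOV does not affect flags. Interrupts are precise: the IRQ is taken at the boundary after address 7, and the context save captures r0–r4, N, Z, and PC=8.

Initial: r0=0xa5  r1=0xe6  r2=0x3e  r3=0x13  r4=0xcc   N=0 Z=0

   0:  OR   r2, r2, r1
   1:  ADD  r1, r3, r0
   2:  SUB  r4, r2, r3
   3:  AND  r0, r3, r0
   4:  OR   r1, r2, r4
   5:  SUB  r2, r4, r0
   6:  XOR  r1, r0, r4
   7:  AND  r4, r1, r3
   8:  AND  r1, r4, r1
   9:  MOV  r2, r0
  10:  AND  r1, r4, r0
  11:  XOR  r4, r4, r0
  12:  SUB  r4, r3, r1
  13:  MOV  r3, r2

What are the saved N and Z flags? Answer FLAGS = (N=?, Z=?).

after  0: r0=0xa5 r1=0xe6 r2=0xfe r3=0x13 r4=0xcc  N=1 Z=0
after  1: r0=0xa5 r1=0xb8 r2=0xfe r3=0x13 r4=0xcc  N=1 Z=0
after  2: r0=0xa5 r1=0xb8 r2=0xfe r3=0x13 r4=0xeb  N=1 Z=0
after  3: r0=0x01 r1=0xb8 r2=0xfe r3=0x13 r4=0xeb  N=0 Z=0
after  4: r0=0x01 r1=0xff r2=0xfe r3=0x13 r4=0xeb  N=1 Z=0
after  5: r0=0x01 r1=0xff r2=0xea r3=0x13 r4=0xeb  N=1 Z=0
after  6: r0=0x01 r1=0xea r2=0xea r3=0x13 r4=0xeb  N=1 Z=0
after  7: r0=0x01 r1=0xea r2=0xea r3=0x13 r4=0x02  N=0 Z=0
-- IRQ taken; context saved, return-PC = 8 --

FLAGS = (N=0, Z=0)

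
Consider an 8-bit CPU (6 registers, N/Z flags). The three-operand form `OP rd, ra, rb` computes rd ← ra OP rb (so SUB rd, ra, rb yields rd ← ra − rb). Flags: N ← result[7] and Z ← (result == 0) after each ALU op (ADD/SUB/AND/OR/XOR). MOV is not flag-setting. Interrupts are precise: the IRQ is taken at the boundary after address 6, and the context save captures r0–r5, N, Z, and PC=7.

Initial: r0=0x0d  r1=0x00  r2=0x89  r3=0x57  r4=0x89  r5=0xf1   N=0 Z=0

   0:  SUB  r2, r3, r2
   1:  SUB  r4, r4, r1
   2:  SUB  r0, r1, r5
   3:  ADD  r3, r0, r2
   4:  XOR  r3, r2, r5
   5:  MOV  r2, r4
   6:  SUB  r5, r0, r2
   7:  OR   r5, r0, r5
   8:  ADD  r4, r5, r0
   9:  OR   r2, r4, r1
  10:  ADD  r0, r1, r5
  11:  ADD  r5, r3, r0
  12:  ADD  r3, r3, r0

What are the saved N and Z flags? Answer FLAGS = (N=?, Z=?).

after  0: r0=0x0d r1=0x00 r2=0xce r3=0x57 r4=0x89 r5=0xf1  N=1 Z=0
after  1: r0=0x0d r1=0x00 r2=0xce r3=0x57 r4=0x89 r5=0xf1  N=1 Z=0
after  2: r0=0x0f r1=0x00 r2=0xce r3=0x57 r4=0x89 r5=0xf1  N=0 Z=0
after  3: r0=0x0f r1=0x00 r2=0xce r3=0xdd r4=0x89 r5=0xf1  N=1 Z=0
after  4: r0=0x0f r1=0x00 r2=0xce r3=0x3f r4=0x89 r5=0xf1  N=0 Z=0
after  5: r0=0x0f r1=0x00 r2=0x89 r3=0x3f r4=0x89 r5=0xf1  N=0 Z=0
after  6: r0=0x0f r1=0x00 r2=0x89 r3=0x3f r4=0x89 r5=0x86  N=1 Z=0
-- IRQ taken; context saved, return-PC = 7 --

FLAGS = (N=1, Z=0)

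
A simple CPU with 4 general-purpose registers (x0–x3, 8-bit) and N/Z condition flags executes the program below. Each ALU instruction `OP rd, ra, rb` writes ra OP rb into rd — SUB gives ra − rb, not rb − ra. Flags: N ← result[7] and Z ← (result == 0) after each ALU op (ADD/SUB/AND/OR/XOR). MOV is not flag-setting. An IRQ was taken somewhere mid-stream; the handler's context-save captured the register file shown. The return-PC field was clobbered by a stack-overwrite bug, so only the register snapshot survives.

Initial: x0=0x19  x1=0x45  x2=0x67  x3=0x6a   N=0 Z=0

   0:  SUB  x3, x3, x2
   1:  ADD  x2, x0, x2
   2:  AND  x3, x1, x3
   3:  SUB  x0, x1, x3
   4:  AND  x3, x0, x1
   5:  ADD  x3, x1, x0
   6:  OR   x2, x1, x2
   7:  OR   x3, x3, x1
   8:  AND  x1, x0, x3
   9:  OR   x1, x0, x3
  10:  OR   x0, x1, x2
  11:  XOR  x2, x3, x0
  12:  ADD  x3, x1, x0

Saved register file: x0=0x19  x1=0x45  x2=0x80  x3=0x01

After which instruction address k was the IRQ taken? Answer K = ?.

after  0: x0=0x19 x1=0x45 x2=0x67 x3=0x03  N=0 Z=0
after  1: x0=0x19 x1=0x45 x2=0x80 x3=0x03  N=1 Z=0
after  2: x0=0x19 x1=0x45 x2=0x80 x3=0x01  N=0 Z=0
-- IRQ taken; context saved, return-PC = 3 --

K = 2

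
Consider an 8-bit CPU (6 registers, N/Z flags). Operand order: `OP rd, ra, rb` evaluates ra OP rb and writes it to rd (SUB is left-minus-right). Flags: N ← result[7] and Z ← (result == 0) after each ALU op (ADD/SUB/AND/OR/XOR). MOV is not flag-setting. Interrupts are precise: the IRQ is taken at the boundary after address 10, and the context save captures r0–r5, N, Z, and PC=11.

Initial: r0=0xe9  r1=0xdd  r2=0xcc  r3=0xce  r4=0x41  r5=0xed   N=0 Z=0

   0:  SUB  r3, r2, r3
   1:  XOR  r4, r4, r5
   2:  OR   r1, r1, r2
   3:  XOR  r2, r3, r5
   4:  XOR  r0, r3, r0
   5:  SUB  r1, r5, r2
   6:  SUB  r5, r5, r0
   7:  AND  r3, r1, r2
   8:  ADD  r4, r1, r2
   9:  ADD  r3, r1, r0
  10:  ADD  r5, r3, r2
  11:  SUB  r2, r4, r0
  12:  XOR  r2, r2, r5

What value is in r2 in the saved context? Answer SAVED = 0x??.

after  0: r0=0xe9 r1=0xdd r2=0xcc r3=0xfe r4=0x41 r5=0xed  N=1 Z=0
after  1: r0=0xe9 r1=0xdd r2=0xcc r3=0xfe r4=0xac r5=0xed  N=1 Z=0
after  2: r0=0xe9 r1=0xdd r2=0xcc r3=0xfe r4=0xac r5=0xed  N=1 Z=0
after  3: r0=0xe9 r1=0xdd r2=0x13 r3=0xfe r4=0xac r5=0xed  N=0 Z=0
after  4: r0=0x17 r1=0xdd r2=0x13 r3=0xfe r4=0xac r5=0xed  N=0 Z=0
after  5: r0=0x17 r1=0xda r2=0x13 r3=0xfe r4=0xac r5=0xed  N=1 Z=0
after  6: r0=0x17 r1=0xda r2=0x13 r3=0xfe r4=0xac r5=0xd6  N=1 Z=0
after  7: r0=0x17 r1=0xda r2=0x13 r3=0x12 r4=0xac r5=0xd6  N=0 Z=0
after  8: r0=0x17 r1=0xda r2=0x13 r3=0x12 r4=0xed r5=0xd6  N=1 Z=0
after  9: r0=0x17 r1=0xda r2=0x13 r3=0xf1 r4=0xed r5=0xd6  N=1 Z=0
after 10: r0=0x17 r1=0xda r2=0x13 r3=0xf1 r4=0xed r5=0x04  N=0 Z=0
-- IRQ taken; context saved, return-PC = 11 --

SAVED = 0x13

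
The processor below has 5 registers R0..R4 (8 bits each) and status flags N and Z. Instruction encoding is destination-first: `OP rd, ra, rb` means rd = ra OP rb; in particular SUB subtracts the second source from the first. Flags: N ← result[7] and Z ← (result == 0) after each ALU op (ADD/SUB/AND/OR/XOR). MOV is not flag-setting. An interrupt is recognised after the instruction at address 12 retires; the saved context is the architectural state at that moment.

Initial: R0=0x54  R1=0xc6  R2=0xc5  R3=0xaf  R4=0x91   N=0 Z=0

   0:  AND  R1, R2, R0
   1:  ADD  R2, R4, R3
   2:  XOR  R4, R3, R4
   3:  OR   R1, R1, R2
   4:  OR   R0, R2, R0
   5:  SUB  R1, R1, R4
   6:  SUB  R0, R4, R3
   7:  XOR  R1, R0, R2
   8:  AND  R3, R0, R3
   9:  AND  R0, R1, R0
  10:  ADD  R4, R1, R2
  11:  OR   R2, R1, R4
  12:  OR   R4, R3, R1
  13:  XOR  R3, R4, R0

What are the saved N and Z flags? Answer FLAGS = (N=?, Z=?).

FLAGS = (N=1, Z=0)

after  0: R0=0x54 R1=0x44 R2=0xc5 R3=0xaf R4=0x91  N=0 Z=0
after  1: R0=0x54 R1=0x44 R2=0x40 R3=0xaf R4=0x91  N=0 Z=0
after  2: R0=0x54 R1=0x44 R2=0x40 R3=0xaf R4=0x3e  N=0 Z=0
after  3: R0=0x54 R1=0x44 R2=0x40 R3=0xaf R4=0x3e  N=0 Z=0
after  4: R0=0x54 R1=0x44 R2=0x40 R3=0xaf R4=0x3e  N=0 Z=0
after  5: R0=0x54 R1=0x06 R2=0x40 R3=0xaf R4=0x3e  N=0 Z=0
after  6: R0=0x8f R1=0x06 R2=0x40 R3=0xaf R4=0x3e  N=1 Z=0
after  7: R0=0x8f R1=0xcf R2=0x40 R3=0xaf R4=0x3e  N=1 Z=0
after  8: R0=0x8f R1=0xcf R2=0x40 R3=0x8f R4=0x3e  N=1 Z=0
after  9: R0=0x8f R1=0xcf R2=0x40 R3=0x8f R4=0x3e  N=1 Z=0
after 10: R0=0x8f R1=0xcf R2=0x40 R3=0x8f R4=0x0f  N=0 Z=0
after 11: R0=0x8f R1=0xcf R2=0xcf R3=0x8f R4=0x0f  N=1 Z=0
after 12: R0=0x8f R1=0xcf R2=0xcf R3=0x8f R4=0xcf  N=1 Z=0
-- IRQ taken; context saved, return-PC = 13 --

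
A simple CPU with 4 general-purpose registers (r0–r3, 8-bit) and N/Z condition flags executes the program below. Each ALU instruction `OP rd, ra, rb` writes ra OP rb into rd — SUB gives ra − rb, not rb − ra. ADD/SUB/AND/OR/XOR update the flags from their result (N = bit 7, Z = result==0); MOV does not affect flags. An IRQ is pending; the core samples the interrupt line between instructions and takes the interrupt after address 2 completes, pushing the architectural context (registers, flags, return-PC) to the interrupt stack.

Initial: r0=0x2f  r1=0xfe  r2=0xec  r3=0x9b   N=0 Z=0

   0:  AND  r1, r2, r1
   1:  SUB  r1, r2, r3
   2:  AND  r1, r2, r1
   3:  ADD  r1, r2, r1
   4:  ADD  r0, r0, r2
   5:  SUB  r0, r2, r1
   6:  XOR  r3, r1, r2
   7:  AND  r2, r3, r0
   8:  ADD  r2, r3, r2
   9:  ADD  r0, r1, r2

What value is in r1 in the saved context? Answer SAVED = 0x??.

SAVED = 0x40

after  0: r0=0x2f r1=0xec r2=0xec r3=0x9b  N=1 Z=0
after  1: r0=0x2f r1=0x51 r2=0xec r3=0x9b  N=0 Z=0
after  2: r0=0x2f r1=0x40 r2=0xec r3=0x9b  N=0 Z=0
-- IRQ taken; context saved, return-PC = 3 --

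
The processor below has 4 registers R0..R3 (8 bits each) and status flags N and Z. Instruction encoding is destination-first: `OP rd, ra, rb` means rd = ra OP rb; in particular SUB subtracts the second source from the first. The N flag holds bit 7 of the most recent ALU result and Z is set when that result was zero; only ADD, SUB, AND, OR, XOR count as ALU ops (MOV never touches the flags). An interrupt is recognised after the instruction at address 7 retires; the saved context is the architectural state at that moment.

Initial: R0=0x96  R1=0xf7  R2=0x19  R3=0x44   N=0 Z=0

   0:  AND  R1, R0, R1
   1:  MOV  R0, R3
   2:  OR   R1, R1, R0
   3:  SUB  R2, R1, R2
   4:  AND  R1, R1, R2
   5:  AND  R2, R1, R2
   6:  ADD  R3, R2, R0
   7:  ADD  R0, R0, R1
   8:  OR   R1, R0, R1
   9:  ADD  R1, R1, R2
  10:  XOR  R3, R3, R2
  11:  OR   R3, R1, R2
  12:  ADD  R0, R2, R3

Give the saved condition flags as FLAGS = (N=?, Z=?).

after  0: R0=0x96 R1=0x96 R2=0x19 R3=0x44  N=1 Z=0
after  1: R0=0x44 R1=0x96 R2=0x19 R3=0x44  N=1 Z=0
after  2: R0=0x44 R1=0xd6 R2=0x19 R3=0x44  N=1 Z=0
after  3: R0=0x44 R1=0xd6 R2=0xbd R3=0x44  N=1 Z=0
after  4: R0=0x44 R1=0x94 R2=0xbd R3=0x44  N=1 Z=0
after  5: R0=0x44 R1=0x94 R2=0x94 R3=0x44  N=1 Z=0
after  6: R0=0x44 R1=0x94 R2=0x94 R3=0xd8  N=1 Z=0
after  7: R0=0xd8 R1=0x94 R2=0x94 R3=0xd8  N=1 Z=0
-- IRQ taken; context saved, return-PC = 8 --

FLAGS = (N=1, Z=0)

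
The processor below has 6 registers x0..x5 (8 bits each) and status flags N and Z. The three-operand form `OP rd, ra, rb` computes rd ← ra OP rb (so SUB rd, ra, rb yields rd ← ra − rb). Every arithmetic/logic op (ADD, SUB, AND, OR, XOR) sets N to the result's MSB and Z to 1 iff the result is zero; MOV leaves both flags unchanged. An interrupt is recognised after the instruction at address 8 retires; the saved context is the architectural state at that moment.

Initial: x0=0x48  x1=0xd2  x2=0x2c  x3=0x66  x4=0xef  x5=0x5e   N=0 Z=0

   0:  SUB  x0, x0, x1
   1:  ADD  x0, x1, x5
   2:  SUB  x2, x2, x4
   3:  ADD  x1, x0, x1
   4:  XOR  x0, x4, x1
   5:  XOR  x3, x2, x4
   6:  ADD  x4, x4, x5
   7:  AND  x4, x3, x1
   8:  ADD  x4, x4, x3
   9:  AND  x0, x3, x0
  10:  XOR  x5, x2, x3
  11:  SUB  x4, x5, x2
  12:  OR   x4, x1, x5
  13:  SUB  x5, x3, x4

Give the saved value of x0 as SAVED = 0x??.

SAVED = 0xed

after  0: x0=0x76 x1=0xd2 x2=0x2c x3=0x66 x4=0xef x5=0x5e  N=0 Z=0
after  1: x0=0x30 x1=0xd2 x2=0x2c x3=0x66 x4=0xef x5=0x5e  N=0 Z=0
after  2: x0=0x30 x1=0xd2 x2=0x3d x3=0x66 x4=0xef x5=0x5e  N=0 Z=0
after  3: x0=0x30 x1=0x02 x2=0x3d x3=0x66 x4=0xef x5=0x5e  N=0 Z=0
after  4: x0=0xed x1=0x02 x2=0x3d x3=0x66 x4=0xef x5=0x5e  N=1 Z=0
after  5: x0=0xed x1=0x02 x2=0x3d x3=0xd2 x4=0xef x5=0x5e  N=1 Z=0
after  6: x0=0xed x1=0x02 x2=0x3d x3=0xd2 x4=0x4d x5=0x5e  N=0 Z=0
after  7: x0=0xed x1=0x02 x2=0x3d x3=0xd2 x4=0x02 x5=0x5e  N=0 Z=0
after  8: x0=0xed x1=0x02 x2=0x3d x3=0xd2 x4=0xd4 x5=0x5e  N=1 Z=0
-- IRQ taken; context saved, return-PC = 9 --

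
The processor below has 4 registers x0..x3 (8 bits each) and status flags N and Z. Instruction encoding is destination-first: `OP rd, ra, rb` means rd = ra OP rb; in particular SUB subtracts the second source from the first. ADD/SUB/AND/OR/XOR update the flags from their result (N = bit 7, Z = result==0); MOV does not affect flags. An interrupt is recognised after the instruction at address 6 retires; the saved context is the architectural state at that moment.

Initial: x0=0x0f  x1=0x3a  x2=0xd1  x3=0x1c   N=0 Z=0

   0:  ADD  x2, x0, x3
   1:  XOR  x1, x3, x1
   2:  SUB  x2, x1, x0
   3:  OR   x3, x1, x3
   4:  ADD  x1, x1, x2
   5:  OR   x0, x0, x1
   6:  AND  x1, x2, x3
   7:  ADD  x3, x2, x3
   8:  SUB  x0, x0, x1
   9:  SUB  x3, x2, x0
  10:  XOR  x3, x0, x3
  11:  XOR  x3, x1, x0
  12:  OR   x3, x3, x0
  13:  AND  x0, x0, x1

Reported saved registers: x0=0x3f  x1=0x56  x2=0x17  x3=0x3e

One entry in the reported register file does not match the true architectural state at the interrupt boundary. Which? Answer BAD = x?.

BAD = x1

after  0: x0=0x0f x1=0x3a x2=0x2b x3=0x1c  N=0 Z=0
after  1: x0=0x0f x1=0x26 x2=0x2b x3=0x1c  N=0 Z=0
after  2: x0=0x0f x1=0x26 x2=0x17 x3=0x1c  N=0 Z=0
after  3: x0=0x0f x1=0x26 x2=0x17 x3=0x3e  N=0 Z=0
after  4: x0=0x0f x1=0x3d x2=0x17 x3=0x3e  N=0 Z=0
after  5: x0=0x3f x1=0x3d x2=0x17 x3=0x3e  N=0 Z=0
after  6: x0=0x3f x1=0x16 x2=0x17 x3=0x3e  N=0 Z=0
-- IRQ taken; context saved, return-PC = 7 --
mismatch: x1: reported 0x56 vs actual 0x16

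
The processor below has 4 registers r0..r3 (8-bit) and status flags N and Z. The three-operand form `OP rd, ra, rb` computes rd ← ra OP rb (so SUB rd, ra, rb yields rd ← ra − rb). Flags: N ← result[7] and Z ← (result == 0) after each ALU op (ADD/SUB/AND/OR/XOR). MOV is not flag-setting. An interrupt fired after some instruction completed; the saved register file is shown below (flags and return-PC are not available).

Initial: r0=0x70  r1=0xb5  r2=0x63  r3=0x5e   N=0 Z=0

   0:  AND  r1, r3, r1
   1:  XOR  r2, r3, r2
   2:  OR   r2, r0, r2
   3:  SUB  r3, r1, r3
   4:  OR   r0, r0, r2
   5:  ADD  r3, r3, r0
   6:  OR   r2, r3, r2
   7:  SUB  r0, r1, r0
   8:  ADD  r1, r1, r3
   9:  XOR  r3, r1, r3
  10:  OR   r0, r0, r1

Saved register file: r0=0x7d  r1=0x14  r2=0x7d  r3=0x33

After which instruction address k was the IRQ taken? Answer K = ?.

K = 5

after  0: r0=0x70 r1=0x14 r2=0x63 r3=0x5e  N=0 Z=0
after  1: r0=0x70 r1=0x14 r2=0x3d r3=0x5e  N=0 Z=0
after  2: r0=0x70 r1=0x14 r2=0x7d r3=0x5e  N=0 Z=0
after  3: r0=0x70 r1=0x14 r2=0x7d r3=0xb6  N=1 Z=0
after  4: r0=0x7d r1=0x14 r2=0x7d r3=0xb6  N=0 Z=0
after  5: r0=0x7d r1=0x14 r2=0x7d r3=0x33  N=0 Z=0
-- IRQ taken; context saved, return-PC = 6 --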